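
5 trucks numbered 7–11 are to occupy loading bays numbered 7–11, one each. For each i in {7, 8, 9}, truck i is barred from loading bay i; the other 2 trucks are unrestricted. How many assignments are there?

64

Let Aᵢ (for i ∈ {7, 8, 9}) be the placements that put truck i in its forbidden loading bay. Any j of these fix j positions, leaving (5−j)! ways to fill the rest, and there are C(3,j) ways to pick which j.
By inclusion–exclusion, the number of valid placements is Σ_{j=0}^{3} (−1)^j C(3,j)·(5−j)!.
Computing: 120 − 72 + 18 − 2 = 64.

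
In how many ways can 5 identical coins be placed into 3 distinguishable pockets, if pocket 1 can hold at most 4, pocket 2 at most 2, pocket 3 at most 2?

Without the upper bounds there are C(7,2) = 21 ways to split 5 among 3 pockets.
Subtract solutions that violate a single cap (substitute x_i' = x_i − (cap_i+1)): x_1 ≥ 5 gives C(2,2) = 1; x_2 ≥ 3 gives C(4,2) = 6; x_3 ≥ 3 gives C(4,2) = 6. Together 13.
No two caps can be exceeded simultaneously, so the pair terms are all 0.
By inclusion–exclusion the count is 21 − 13 + 0 = 8.

8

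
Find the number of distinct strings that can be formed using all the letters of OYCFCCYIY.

10080

OYCFCCYIY has 9 letters with C appearing 3 times and Y appearing 3 times.
Dividing 9! = 362880 by 3!·3! = 36 for the repeated letters gives 10080.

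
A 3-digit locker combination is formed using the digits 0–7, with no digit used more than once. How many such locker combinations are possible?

This is a permutation of 3 out of 8: P(8,3) = 8!/5!.
8 × 7 × 6 = 336.

336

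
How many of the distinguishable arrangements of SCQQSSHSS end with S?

With the last slot taken by S, it remains to arrange the other 8 letters (CQQSSHSS).
Those 8 letters have Q appearing twice and S appearing 4 times, giving (8)!/(4!·2!) = 840.

840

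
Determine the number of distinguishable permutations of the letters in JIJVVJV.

140

JIJVVJV has 7 letters with J appearing 3 times and V appearing 3 times.
The number of distinct arrangements is 7!/(3!·3!) = 5040/36 = 140.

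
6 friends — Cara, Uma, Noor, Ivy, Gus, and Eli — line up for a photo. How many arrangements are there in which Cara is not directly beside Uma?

There are 6! = 720 arrangements in all. If Cara and Uma are adjacent, merging them into one block gives 2·(5)! = 240 arrangements.
Complementary counting: 720 − 240 = 480.

480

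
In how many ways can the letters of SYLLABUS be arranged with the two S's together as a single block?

2520

Treat the 2 copies of S as a single block. The multiset to arrange is then {SS, A, B, L, L, U, Y}, 7 items in all.
That gives (7)!/(2!) = 2520 arrangements.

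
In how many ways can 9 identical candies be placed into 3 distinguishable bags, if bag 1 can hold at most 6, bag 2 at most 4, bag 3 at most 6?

By stars and bars, unrestricted non-negative solutions to x_1+…+x_3 = 9 number C(9+2,2) = 55.
Subtract solutions that violate a single cap (substitute x_i' = x_i − (cap_i+1)): x_1 ≥ 7 gives C(4,2) = 6; x_2 ≥ 5 gives C(6,2) = 15; x_3 ≥ 7 gives C(4,2) = 6. Together 27.
No two caps can be exceeded simultaneously, so the pair terms are all 0.
By inclusion–exclusion the count is 55 − 27 + 0 = 28.

28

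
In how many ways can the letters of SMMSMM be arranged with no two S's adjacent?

10

There are 6!/(4!·2!) = 15 arrangements of SMMSMM in total.
Arrangements with the S's together: treat SS as one letter, giving (5)!/(4!) = 5.
Subtracting, 15 − 5 = 10 arrangements keep the S's apart.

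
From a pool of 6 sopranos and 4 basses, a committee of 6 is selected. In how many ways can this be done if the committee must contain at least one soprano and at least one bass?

209

Unrestricted: C(10,6) = 210 ways to pick any 6 of the 10.
Subtract selections that omit an entire group: no sopranos → C(4,6) = 0; no basses → C(6,6) = 1.
Both groups omitted at once is impossible, so 210 − 1 = 209.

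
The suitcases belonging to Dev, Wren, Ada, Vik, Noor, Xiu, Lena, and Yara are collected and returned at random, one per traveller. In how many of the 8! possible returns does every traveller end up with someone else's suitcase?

14833

This is the derangement count D_8: permutations of 8 items with no fixed point.
By inclusion–exclusion this is Σ_{j=0}^{8} (−1)^j C(8,j)·(8−j)!.
Computing: 40320 − 40320 + 20160 − 6720 + 1680 − 336 + 56 − 8 + 1 = 14833.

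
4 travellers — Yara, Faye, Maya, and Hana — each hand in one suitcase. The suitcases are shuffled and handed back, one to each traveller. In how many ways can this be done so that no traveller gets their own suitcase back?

9

Let Aᵢ be the assignments in which traveller i gets their own suitcase. We want the size of the complement of A₁∪…∪A_4.
By inclusion–exclusion this is Σ_{j=0}^{4} (−1)^j C(4,j)·(4−j)!.
Computing: 24 − 24 + 12 − 4 + 1 = 9.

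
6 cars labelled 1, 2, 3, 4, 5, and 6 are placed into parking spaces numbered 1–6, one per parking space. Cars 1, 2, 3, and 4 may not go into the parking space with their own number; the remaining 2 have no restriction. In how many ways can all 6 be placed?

362

Let Aᵢ (for 1 ≤ i ≤ 4) be the placements that put car i in its forbidden parking space. Any j of these fix j positions, leaving (6−j)! ways to fill the rest, and there are C(4,j) ways to pick which j.
By inclusion–exclusion, the number of valid placements is Σ_{j=0}^{4} (−1)^j C(4,j)·(6−j)!.
Computing: 720 − 480 + 144 − 24 + 2 = 362.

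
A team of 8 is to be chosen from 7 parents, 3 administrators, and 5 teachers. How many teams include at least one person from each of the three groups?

5894

Total 8-person selections from all 15: C(15,8) = 6435.
Subtract selections that omit an entire group: no parents → C(8,8) = 1; no administrators → C(12,8) = 495; no teachers → C(10,8) = 45.
Add back selections omitting two groups (i.e. drawn from a single group): C(7,8) + C(3,8) + C(5,8) = 0.
By inclusion–exclusion: 6435 − 541 + 0 = 5894.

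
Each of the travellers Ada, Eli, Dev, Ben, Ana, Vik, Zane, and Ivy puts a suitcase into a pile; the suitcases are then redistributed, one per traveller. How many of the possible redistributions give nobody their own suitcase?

14833

This is the derangement count D_8: permutations of 8 items with no fixed point.
By inclusion–exclusion this is Σ_{j=0}^{8} (−1)^j C(8,j)·(8−j)!.
Computing: 40320 − 40320 + 20160 − 6720 + 1680 − 336 + 56 − 8 + 1 = 14833.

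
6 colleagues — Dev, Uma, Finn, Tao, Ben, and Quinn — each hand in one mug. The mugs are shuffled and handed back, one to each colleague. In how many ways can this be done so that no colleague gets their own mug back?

This is the derangement count D_6: permutations of 6 items with no fixed point.
By inclusion–exclusion this is Σ_{j=0}^{6} (−1)^j C(6,j)·(6−j)!.
Computing: 720 − 720 + 360 − 120 + 30 − 6 + 1 = 265.

265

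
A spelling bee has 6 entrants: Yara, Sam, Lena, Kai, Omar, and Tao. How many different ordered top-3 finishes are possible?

120

There are 6 choices for 1st place, 5 for 2nd, and 4 for 3rd.
That gives 6 × 5 × 4 = 120.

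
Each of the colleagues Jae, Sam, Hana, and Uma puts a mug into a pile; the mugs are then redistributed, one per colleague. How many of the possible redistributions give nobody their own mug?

Count assignments avoiding every fixed point. For any j of the 4 colleagues fixed to their own mug, the other 4−j can be arranged in (4−j)! ways.
By inclusion–exclusion this is Σ_{j=0}^{4} (−1)^j C(4,j)·(4−j)!.
Computing: 24 − 24 + 12 − 4 + 1 = 9.

9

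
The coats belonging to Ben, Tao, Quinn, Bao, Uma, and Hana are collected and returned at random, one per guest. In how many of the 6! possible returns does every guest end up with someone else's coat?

This is the derangement count D_6: permutations of 6 items with no fixed point.
By inclusion–exclusion this is Σ_{j=0}^{6} (−1)^j C(6,j)·(6−j)!.
Computing: 720 − 720 + 360 − 120 + 30 − 6 + 1 = 265.

265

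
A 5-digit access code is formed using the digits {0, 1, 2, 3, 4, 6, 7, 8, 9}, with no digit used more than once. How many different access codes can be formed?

15120

Choose and order 5 of the 9 symbols: the first digit has 9 options, the next 8, and so on down to 5.
That product is 9 × 8 × 7 × 6 × 5 = 15120.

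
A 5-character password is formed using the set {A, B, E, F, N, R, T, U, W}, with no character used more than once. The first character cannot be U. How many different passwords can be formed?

13440

The first character has 9−1 = 8 choices (anything except U).
The remaining 4 characters are filled from the other 8 symbols without repetition: 8 × 7 × 6 × 5 = 1680.
Total: 8 × 1680 = 13440.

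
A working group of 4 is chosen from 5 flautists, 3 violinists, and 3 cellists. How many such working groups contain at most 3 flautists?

325

Split by how many flautists are chosen (0 through 3).
Sum: C(5,0)·C(6,4) + C(5,1)·C(6,3) + C(5,2)·C(6,2) + C(5,3)·C(6,1) = 15 + 100 + 150 + 60 = 325.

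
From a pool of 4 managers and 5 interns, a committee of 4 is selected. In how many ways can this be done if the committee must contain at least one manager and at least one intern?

With no constraint there are C(9,4) = 126 possible selections.
Selections missing a whole group: no managers → C(5,4) = 5; no interns → C(4,4) = 1.
Both groups omitted at once is impossible, so 126 − 6 = 120.

120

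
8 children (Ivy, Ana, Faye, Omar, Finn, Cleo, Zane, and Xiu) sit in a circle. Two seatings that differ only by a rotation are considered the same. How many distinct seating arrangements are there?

Fix one person's seat to break rotational symmetry; the remaining 7 people can be arranged in (7)! = 5040 ways.

5040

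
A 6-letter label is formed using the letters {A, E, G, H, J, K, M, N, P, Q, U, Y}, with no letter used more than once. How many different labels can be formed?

This is a permutation of 6 out of 12: P(12,6) = 12!/6!.
12 × 11 × 10 × 9 × 8 × 7 = 665280.

665280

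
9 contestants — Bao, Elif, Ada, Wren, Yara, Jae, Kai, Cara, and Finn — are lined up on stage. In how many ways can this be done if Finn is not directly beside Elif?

There are 9! = 362880 arrangements in all. If Finn and Elif are adjacent, merging them into one block gives 2·(8)! = 80640 arrangements.
Complementary counting: 362880 − 80640 = 282240.

282240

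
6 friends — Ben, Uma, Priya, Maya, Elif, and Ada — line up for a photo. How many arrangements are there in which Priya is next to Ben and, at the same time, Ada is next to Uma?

Treat {Priya,Ben} as one block (2 orders) and {Ada,Uma} as another (2 orders).
That leaves 4 units to arrange: 2 × 2 × 4! = 4 × 24 = 96.

96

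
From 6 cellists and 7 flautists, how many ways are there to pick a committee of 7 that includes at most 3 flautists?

658

Split by how many flautists are chosen (0 through 3).
Sum: C(7,0)·C(6,7) + C(7,1)·C(6,6) + C(7,2)·C(6,5) + C(7,3)·C(6,4) = 0 + 7 + 126 + 525 = 658.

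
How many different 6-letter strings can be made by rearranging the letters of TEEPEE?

The 6 letters of TEEPEE have repeats: E appearing 4 times.
The number of distinct arrangements is 6!/(4!) = 720/24 = 30.

30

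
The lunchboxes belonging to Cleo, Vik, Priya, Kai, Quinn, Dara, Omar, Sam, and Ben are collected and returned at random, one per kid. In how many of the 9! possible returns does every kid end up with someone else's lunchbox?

133496

Count assignments avoiding every fixed point. For any j of the 9 kids fixed to their own lunchbox, the other 9−j can be arranged in (9−j)! ways.
By inclusion–exclusion this is Σ_{j=0}^{9} (−1)^j C(9,j)·(9−j)!.
Computing: 362880 − 362880 + 181440 − 60480 + 15120 − 3024 + 504 − 72 + 9 − 1 = 133496.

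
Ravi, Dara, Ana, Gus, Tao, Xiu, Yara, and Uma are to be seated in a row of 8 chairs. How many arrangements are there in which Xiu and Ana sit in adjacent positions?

10080

Treat {Xiu, Ana} as a single unit. There are 7 units to order, and the pair itself can be ordered 2 ways.
So the count is 2·(7)! = 10080.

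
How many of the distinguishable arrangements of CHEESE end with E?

With the last slot taken by E, it remains to arrange the other 5 letters (CHESE).
Those 5 letters have E appearing twice, giving (5)!/(2!) = 60.

60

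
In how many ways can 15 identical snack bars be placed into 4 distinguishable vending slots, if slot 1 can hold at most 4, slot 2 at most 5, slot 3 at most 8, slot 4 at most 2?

Without the upper bounds there are C(18,3) = 816 ways to split 15 among 4 vending slots.
Subtract solutions that violate a single cap (substitute x_i' = x_i − (cap_i+1)): x_1 ≥ 5 gives C(13,3) = 286; x_2 ≥ 6 gives C(12,3) = 220; x_3 ≥ 9 gives C(9,3) = 84; x_4 ≥ 3 gives C(15,3) = 455. Together 1045.
Add back pairs where two caps are both exceeded: 35 + 4 + 120 + 1 + 84 + 20 = 264.
Subtract triples: 0 + 4 + 0 + 0 = 4.
By inclusion–exclusion the count is 816 − 1045 + 264 − 4 = 31.

31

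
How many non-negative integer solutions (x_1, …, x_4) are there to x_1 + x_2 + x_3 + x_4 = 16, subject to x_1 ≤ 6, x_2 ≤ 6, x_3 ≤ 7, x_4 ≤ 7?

226

By stars and bars, unrestricted non-negative solutions to x_1+…+x_4 = 16 number C(16+3,3) = 969.
Subtract solutions that violate a single cap (substitute x_i' = x_i − (cap_i+1)): x_1 ≥ 7 gives C(12,3) = 220; x_2 ≥ 7 gives C(12,3) = 220; x_3 ≥ 8 gives C(11,3) = 165; x_4 ≥ 8 gives C(11,3) = 165. Together 770.
Add back pairs where two caps are both exceeded: 10 + 4 + 4 + 4 + 4 + 1 = 27.
By inclusion–exclusion the count is 969 − 770 + 27 = 226.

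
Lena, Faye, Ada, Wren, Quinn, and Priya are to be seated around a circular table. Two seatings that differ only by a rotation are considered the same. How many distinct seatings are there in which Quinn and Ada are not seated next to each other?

72

Without the restriction there are (5)! = 120 seatings.
Seatings with Quinn beside Ada: treat them as a block with 2 internal orders, giving 2 × (4)! = 48.
Subtracting, 120 − 48 = 72.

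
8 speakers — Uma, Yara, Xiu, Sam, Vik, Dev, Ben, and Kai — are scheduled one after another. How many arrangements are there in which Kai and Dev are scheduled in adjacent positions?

Treat {Kai, Dev} as a single unit. There are 7 units to order, and the pair itself can be ordered 2 ways.
So the count is 2·(7)! = 10080.

10080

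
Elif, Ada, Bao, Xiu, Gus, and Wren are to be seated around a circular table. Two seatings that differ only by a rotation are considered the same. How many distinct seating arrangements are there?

120

Fix one person's seat to break rotational symmetry; the remaining 5 people can be arranged in (5)! = 120 ways.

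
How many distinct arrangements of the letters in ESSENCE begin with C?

60

With the first slot taken by C, it remains to arrange the other 6 letters (ESSENE).
Those 6 letters have E appearing 3 times and S appearing twice, giving (6)!/(3!·2!) = 60.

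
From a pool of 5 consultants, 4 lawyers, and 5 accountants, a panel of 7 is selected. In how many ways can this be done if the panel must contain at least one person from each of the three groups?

3240

Unrestricted: C(14,7) = 3432 ways to pick any 7 of the 14.
Subtract selections that omit an entire group: no consultants → C(9,7) = 36; no lawyers → C(10,7) = 120; no accountants → C(9,7) = 36.
Add back selections omitting two groups (i.e. drawn from a single group): C(5,7) + C(4,7) + C(5,7) = 0.
By inclusion–exclusion: 3432 − 192 + 0 = 3240.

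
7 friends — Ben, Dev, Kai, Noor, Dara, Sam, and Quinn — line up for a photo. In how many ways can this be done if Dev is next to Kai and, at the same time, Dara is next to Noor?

Treat {Dev,Kai} as one block (2 orders) and {Dara,Noor} as another (2 orders).
That leaves 5 units to arrange: 2 × 2 × 5! = 4 × 120 = 480.

480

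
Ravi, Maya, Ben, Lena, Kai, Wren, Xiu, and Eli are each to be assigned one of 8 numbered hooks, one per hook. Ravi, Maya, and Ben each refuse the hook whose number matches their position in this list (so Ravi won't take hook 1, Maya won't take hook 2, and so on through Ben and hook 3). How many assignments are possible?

27240

Let Aᵢ (for i ∈ {1, 2, 3}) be the placements that put person i in their forbidden hook. Any j of these fix j positions, leaving (8−j)! ways to fill the rest, and there are C(3,j) ways to pick which j.
By inclusion–exclusion, the number of valid placements is Σ_{j=0}^{3} (−1)^j C(3,j)·(8−j)!.
Computing: 40320 − 15120 + 2160 − 120 = 27240.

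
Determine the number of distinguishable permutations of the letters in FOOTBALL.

10080

Letter multiplicities in FOOTBALL: A×1, B×1, F×1, L×2, O×2, T×1.
The number of distinct arrangements is 8!/(2!·2!) = 40320/4 = 10080.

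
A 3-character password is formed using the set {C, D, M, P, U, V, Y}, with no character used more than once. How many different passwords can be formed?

This is a permutation of 3 out of 7: P(7,3) = 7!/4!.
7 × 6 × 5 = 210.

210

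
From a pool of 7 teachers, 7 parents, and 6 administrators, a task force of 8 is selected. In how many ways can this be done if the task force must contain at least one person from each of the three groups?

120393

With no constraint there are C(20,8) = 125970 possible selections.
Selections missing a whole group: no teachers → C(13,8) = 1287; no parents → C(13,8) = 1287; no administrators → C(14,8) = 3003.
Add back selections omitting two groups (i.e. drawn from a single group): C(7,8) + C(7,8) + C(6,8) = 0.
By inclusion–exclusion: 125970 − 5577 + 0 = 120393.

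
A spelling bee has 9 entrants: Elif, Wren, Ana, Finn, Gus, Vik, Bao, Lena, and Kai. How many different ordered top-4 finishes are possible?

There are 9 choices for 1st place, 8 for 2nd, and so on down to 6 for position 4.
That gives 9 × 8 × 7 × 6 = 3024.

3024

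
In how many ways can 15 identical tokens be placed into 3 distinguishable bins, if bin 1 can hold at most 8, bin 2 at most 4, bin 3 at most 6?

By stars and bars, unrestricted non-negative solutions to x_1+…+x_3 = 15 number C(15+2,2) = 136.
Subtract solutions that violate a single cap (substitute x_i' = x_i − (cap_i+1)): x_1 ≥ 9 gives C(8,2) = 28; x_2 ≥ 5 gives C(12,2) = 66; x_3 ≥ 7 gives C(10,2) = 45. Together 139.
Add back pairs where two caps are both exceeded: 3 + 0 + 10 = 13.
By inclusion–exclusion the count is 136 − 139 + 13 = 10.

10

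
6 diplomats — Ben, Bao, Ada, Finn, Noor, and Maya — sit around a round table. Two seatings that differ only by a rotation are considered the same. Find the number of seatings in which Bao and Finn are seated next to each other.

48

Treat {Bao, Finn} as one unit (2 internal orders) and seat the resulting 5 units around the table: (4)! circular arrangements.
So 2 × (4)! = 2 × 24 = 48.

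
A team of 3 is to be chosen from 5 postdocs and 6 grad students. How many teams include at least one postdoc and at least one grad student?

Unrestricted: C(11,3) = 165 ways to pick any 3 of the 11.
Selections missing a whole group: no postdocs → C(6,3) = 20; no grad students → C(5,3) = 10.
Both groups omitted at once is impossible, so 165 − 30 = 135.

135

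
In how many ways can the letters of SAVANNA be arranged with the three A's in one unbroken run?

60

Treat the 3 copies of A as a single block. The multiset to arrange is then {AAA, N, N, S, V}, 5 items in all.
That gives (5)!/(2!) = 60 arrangements.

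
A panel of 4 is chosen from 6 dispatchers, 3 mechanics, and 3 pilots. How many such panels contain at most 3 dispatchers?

480

Split by how many dispatchers are chosen (0 through 3).
Sum: C(6,0)·C(6,4) + C(6,1)·C(6,3) + C(6,2)·C(6,2) + C(6,3)·C(6,1) = 15 + 120 + 225 + 120 = 480.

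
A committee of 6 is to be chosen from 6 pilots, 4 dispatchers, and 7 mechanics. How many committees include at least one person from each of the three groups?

With no constraint there are C(17,6) = 12376 possible selections.
Subtract selections that omit an entire group: no pilots → C(11,6) = 462; no dispatchers → C(13,6) = 1716; no mechanics → C(10,6) = 210.
Add back selections omitting two groups (i.e. drawn from a single group): C(6,6) + C(4,6) + C(7,6) = 8.
By inclusion–exclusion: 12376 − 2388 + 8 = 9996.

9996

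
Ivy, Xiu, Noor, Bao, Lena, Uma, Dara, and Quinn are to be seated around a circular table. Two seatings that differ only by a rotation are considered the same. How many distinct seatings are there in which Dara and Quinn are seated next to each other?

1440

Glue Dara and Quinn into a block (2 internal orders). Seating 7 units around a circle gives (6)! arrangements.
So 2 × (6)! = 2 × 720 = 1440.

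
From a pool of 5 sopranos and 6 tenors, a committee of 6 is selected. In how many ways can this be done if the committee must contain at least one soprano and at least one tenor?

461

Unrestricted: C(11,6) = 462 ways to pick any 6 of the 11.
Subtract selections that omit an entire group: no sopranos → C(6,6) = 1; no tenors → C(5,6) = 0.
Both groups omitted at once is impossible, so 462 − 1 = 461.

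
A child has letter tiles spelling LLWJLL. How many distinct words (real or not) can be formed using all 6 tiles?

The 6 letters of LLWJLL have repeats: L appearing 4 times.
So there are 6! / (4!) = 30 distinguishable arrangements.

30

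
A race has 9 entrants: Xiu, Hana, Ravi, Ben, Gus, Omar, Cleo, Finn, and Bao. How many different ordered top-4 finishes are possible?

This is an ordered selection of 4 from 9: P(9,4).
That gives 9 × 8 × 7 × 6 = 3024.

3024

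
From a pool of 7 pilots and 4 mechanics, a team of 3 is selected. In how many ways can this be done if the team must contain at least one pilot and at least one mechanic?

Unrestricted: C(11,3) = 165 ways to pick any 3 of the 11.
Subtract selections that omit an entire group: no pilots → C(4,3) = 4; no mechanics → C(7,3) = 35.
Both groups omitted at once is impossible, so 165 − 39 = 126.

126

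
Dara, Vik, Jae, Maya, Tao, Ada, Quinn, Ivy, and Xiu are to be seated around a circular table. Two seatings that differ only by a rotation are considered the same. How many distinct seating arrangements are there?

40320

Around a circle, 9 distinct people have 9!/9 = (8)! = 40320 rotationally distinct seatings.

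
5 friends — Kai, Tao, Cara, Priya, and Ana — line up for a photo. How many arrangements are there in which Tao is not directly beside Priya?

There are 5! = 120 arrangements in all. If Tao and Priya are adjacent, merging them into one block gives 2·(4)! = 48 arrangements.
So 120 − 48 = 72 arrangements keep them apart.

72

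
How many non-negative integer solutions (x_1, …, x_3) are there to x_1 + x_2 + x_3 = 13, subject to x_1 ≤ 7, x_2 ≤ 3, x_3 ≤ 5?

6

By stars and bars, unrestricted non-negative solutions to x_1+…+x_3 = 13 number C(13+2,2) = 105.
Subtract solutions that violate a single cap (substitute x_i' = x_i − (cap_i+1)): x_1 ≥ 8 gives C(7,2) = 21; x_2 ≥ 4 gives C(11,2) = 55; x_3 ≥ 6 gives C(9,2) = 36. Together 112.
Add back pairs where two caps are both exceeded: 3 + 0 + 10 = 13.
By inclusion–exclusion the count is 105 − 112 + 13 = 6.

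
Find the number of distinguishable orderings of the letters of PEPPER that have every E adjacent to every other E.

Treat the 2 copies of E as a single block. The multiset to arrange is then {EE, P, P, P, R}, 5 items in all.
That gives (5)!/(3!) = 20 arrangements.

20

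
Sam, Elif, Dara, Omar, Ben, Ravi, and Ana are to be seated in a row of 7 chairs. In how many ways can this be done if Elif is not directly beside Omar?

3600

There are 7! = 5040 arrangements in all. If Elif and Omar are adjacent, merging them into one block gives 2·(6)! = 1440 arrangements.
Complementary counting: 5040 − 1440 = 3600.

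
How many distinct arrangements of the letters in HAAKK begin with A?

With the first slot taken by A, it remains to arrange the other 4 letters (HAKK).
Those 4 letters have K appearing twice, giving (4)!/(2!) = 12.

12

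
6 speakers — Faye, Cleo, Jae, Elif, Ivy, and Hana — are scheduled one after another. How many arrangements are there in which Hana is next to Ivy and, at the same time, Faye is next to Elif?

Treat {Hana,Ivy} as one block (2 orders) and {Faye,Elif} as another (2 orders).
That leaves 4 units to arrange: 2 × 2 × 4! = 4 × 24 = 96.

96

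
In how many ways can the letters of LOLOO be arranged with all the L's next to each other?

4

Treat the 2 copies of L as a single block. The multiset to arrange is then {LL, O, O, O}, 4 items in all.
That gives (4)!/(3!) = 4 arrangements.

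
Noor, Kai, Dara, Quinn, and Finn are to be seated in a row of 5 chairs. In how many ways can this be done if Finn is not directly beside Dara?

Of the 5! = 120 arrangements, those with Finn and Dara adjacent number 2 × 4! = 48 (treat the pair as a block with 2 internal orders).
So 120 − 48 = 72 arrangements keep them apart.

72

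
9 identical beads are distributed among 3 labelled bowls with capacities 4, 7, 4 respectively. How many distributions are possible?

22

By stars and bars, unrestricted non-negative solutions to x_1+…+x_3 = 9 number C(9+2,2) = 55.
Subtract solutions that violate a single cap (substitute x_i' = x_i − (cap_i+1)): x_1 ≥ 5 gives C(6,2) = 15; x_2 ≥ 8 gives C(3,2) = 3; x_3 ≥ 5 gives C(6,2) = 15. Together 33.
No two caps can be exceeded simultaneously, so the pair terms are all 0.
By inclusion–exclusion the count is 55 − 33 + 0 = 22.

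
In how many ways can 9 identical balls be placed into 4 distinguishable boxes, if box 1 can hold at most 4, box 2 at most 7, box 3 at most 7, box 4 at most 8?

176

Ignoring the caps, the number of non-negative solutions to x_1+…+x_4 = 9 is C(12,3) = 220.
Subtract solutions that violate a single cap (substitute x_i' = x_i − (cap_i+1)): x_1 ≥ 5 gives C(7,3) = 35; x_2 ≥ 8 gives C(4,3) = 4; x_3 ≥ 8 gives C(4,3) = 4; x_4 ≥ 9 gives C(3,3) = 1. Together 44.
No two caps can be exceeded simultaneously, so the pair terms are all 0.
By inclusion–exclusion the count is 220 − 44 + 0 = 176.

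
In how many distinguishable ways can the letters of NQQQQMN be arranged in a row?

Letter multiplicities in NQQQQMN: M×1, N×2, Q×4.
So there are 7! / (4!·2!) = 105 distinguishable arrangements.

105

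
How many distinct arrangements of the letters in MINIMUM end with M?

With the last slot taken by M, it remains to arrange the other 6 letters (INIMUM).
Those 6 letters have I appearing twice and M appearing twice, giving (6)!/(2!·2!) = 180.

180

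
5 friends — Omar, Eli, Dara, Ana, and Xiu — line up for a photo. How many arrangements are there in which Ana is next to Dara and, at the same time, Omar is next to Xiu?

Treat {Ana,Dara} as one block (2 orders) and {Omar,Xiu} as another (2 orders).
That leaves 3 units to arrange: 2 × 2 × 3! = 4 × 6 = 24.

24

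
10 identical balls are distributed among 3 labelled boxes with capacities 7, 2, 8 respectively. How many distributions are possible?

By stars and bars, unrestricted non-negative solutions to x_1+…+x_3 = 10 number C(10+2,2) = 66.
Subtract solutions that violate a single cap (substitute x_i' = x_i − (cap_i+1)): x_1 ≥ 8 gives C(4,2) = 6; x_2 ≥ 3 gives C(9,2) = 36; x_3 ≥ 9 gives C(3,2) = 3. Together 45.
No two caps can be exceeded simultaneously, so the pair terms are all 0.
By inclusion–exclusion the count is 66 − 45 + 0 = 21.

21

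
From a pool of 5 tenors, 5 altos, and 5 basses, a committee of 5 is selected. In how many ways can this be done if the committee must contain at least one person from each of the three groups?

2250

With no constraint there are C(15,5) = 3003 possible selections.
Selections missing a whole group: no tenors → C(10,5) = 252; no altos → C(10,5) = 252; no basses → C(10,5) = 252.
Add back selections omitting two groups (i.e. drawn from a single group): C(5,5) + C(5,5) + C(5,5) = 3.
By inclusion–exclusion: 3003 − 756 + 3 = 2250.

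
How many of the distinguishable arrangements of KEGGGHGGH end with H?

336

Fix H in the last position and arrange the remaining 8 letters.
Those 8 letters have G appearing 5 times, giving (8)!/(5!) = 336.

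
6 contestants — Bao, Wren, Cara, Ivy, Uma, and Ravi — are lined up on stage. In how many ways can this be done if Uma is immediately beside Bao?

Glue Uma and Bao into one block (2 internal orders), leaving 5 units to arrange in a row.
So the count is 2·(5)! = 240.

240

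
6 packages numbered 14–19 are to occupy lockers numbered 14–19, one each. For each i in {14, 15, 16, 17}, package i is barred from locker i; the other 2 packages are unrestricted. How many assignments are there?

Let Aᵢ (for 14 ≤ i ≤ 17) be the placements that put package i in its forbidden locker. Any j of these fix j positions, leaving (6−j)! ways to fill the rest, and there are C(4,j) ways to pick which j.
By inclusion–exclusion, the number of valid placements is Σ_{j=0}^{4} (−1)^j C(4,j)·(6−j)!.
Computing: 720 − 480 + 144 − 24 + 2 = 362.

362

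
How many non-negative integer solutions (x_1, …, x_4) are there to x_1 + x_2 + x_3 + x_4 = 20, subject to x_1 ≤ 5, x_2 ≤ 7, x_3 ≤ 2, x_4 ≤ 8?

10

By stars and bars, unrestricted non-negative solutions to x_1+…+x_4 = 20 number C(20+3,3) = 1771.
Subtract solutions that violate a single cap (substitute x_i' = x_i − (cap_i+1)): x_1 ≥ 6 gives C(17,3) = 680; x_2 ≥ 8 gives C(15,3) = 455; x_3 ≥ 3 gives C(20,3) = 1140; x_4 ≥ 9 gives C(14,3) = 364. Together 2639.
Add back pairs where two caps are both exceeded: 84 + 364 + 56 + 220 + 20 + 165 = 909.
Subtract triples: 20 + 0 + 10 + 1 = 31.
By inclusion–exclusion the count is 1771 − 2639 + 909 − 31 = 10.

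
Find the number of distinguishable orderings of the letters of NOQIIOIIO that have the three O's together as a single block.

Treat the 3 copies of O as a single block. The multiset to arrange is then {OOO, I, I, I, I, N, Q}, 7 items in all.
That gives (7)!/(4!) = 210 arrangements.

210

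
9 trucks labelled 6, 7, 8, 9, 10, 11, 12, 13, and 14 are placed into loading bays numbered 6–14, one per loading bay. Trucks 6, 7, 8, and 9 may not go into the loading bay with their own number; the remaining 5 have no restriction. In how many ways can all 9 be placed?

Let Aᵢ (for 6 ≤ i ≤ 9) be the placements that put truck i in its forbidden loading bay. Any j of these fix j positions, leaving (9−j)! ways to fill the rest, and there are C(4,j) ways to pick which j.
By inclusion–exclusion, the number of valid placements is Σ_{j=0}^{4} (−1)^j C(4,j)·(9−j)!.
Computing: 362880 − 161280 + 30240 − 2880 + 120 = 229080.

229080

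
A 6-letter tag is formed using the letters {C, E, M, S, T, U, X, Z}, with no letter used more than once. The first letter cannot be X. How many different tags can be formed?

The first letter has 8−1 = 7 choices (anything except X).
The remaining 5 letters are filled from the other 7 symbols without repetition: 7 × 6 × 5 × 4 × 3 = 2520.
Total: 7 × 2520 = 17640.

17640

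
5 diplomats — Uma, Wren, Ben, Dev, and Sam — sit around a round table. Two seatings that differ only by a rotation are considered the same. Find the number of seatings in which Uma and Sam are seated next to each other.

12

Treat {Uma, Sam} as one unit (2 internal orders) and seat the resulting 4 units around the table: (3)! circular arrangements.
So 2 × (3)! = 2 × 6 = 12.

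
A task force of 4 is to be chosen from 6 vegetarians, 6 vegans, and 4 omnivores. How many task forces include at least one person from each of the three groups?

936

With no constraint there are C(16,4) = 1820 possible selections.
Subtract selections that omit an entire group: no vegetarians → C(10,4) = 210; no vegans → C(10,4) = 210; no omnivores → C(12,4) = 495.
Add back selections omitting two groups (i.e. drawn from a single group): C(6,4) + C(6,4) + C(4,4) = 31.
By inclusion–exclusion: 1820 − 915 + 31 = 936.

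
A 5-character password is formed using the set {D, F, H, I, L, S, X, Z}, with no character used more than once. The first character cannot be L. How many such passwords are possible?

The first character has 8−1 = 7 choices (anything except L).
The remaining 4 characters are filled from the other 7 symbols without repetition: 7 × 6 × 5 × 4 = 840.
Total: 7 × 840 = 5880.

5880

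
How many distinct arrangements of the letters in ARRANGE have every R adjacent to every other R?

360

Treat the 2 copies of R as a single block. The multiset to arrange is then {RR, A, A, E, G, N}, 6 items in all.
That gives (6)!/(2!) = 360 arrangements.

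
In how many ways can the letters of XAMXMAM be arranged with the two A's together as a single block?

Treat the 2 copies of A as a single block. The multiset to arrange is then {AA, M, M, M, X, X}, 6 items in all.
That gives (6)!/(3!·2!) = 60 arrangements.

60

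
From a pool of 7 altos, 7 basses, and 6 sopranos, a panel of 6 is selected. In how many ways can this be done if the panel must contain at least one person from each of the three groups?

Unrestricted: C(20,6) = 38760 ways to pick any 6 of the 20.
Selections missing a whole group: no altos → C(13,6) = 1716; no basses → C(13,6) = 1716; no sopranos → C(14,6) = 3003.
Add back selections omitting two groups (i.e. drawn from a single group): C(7,6) + C(7,6) + C(6,6) = 15.
By inclusion–exclusion: 38760 − 6435 + 15 = 32340.

32340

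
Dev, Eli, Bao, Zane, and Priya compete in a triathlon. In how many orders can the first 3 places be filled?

There are 5 choices for 1st place, 4 for 2nd, and 3 for 3rd.
That gives 5 × 4 × 3 = 60.

60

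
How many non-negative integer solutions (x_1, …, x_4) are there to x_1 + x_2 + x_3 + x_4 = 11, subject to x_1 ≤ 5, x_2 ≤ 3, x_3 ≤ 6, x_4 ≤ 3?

Ignoring the caps, the number of non-negative solutions to x_1+…+x_4 = 11 is C(14,3) = 364.
Subtract solutions that violate a single cap (substitute x_i' = x_i − (cap_i+1)): x_1 ≥ 6 gives C(8,3) = 56; x_2 ≥ 4 gives C(10,3) = 120; x_3 ≥ 7 gives C(7,3) = 35; x_4 ≥ 4 gives C(10,3) = 120. Together 331.
Add back pairs where two caps are both exceeded: 4 + 0 + 4 + 1 + 20 + 1 = 30.
By inclusion–exclusion the count is 364 − 331 + 30 = 63.

63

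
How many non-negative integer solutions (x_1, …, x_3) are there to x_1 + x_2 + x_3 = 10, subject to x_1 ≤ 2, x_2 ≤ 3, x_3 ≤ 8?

9

Without the upper bounds there are C(12,2) = 66 ways to split 10 among 3 variables.
Subtract solutions that violate a single cap (substitute x_i' = x_i − (cap_i+1)): x_1 ≥ 3 gives C(9,2) = 36; x_2 ≥ 4 gives C(8,2) = 28; x_3 ≥ 9 gives C(3,2) = 3. Together 67.
Add back pairs where two caps are both exceeded: 10 + 0 + 0 = 10.
By inclusion–exclusion the count is 66 − 67 + 10 = 9.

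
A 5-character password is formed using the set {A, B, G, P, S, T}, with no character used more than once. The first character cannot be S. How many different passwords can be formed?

The first character has 6−1 = 5 choices (anything except S).
The remaining 4 characters are filled from the other 5 symbols without repetition: 5 × 4 × 3 × 2 = 120.
Total: 5 × 120 = 600.

600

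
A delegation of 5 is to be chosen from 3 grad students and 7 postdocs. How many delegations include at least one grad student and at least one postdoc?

231

Unrestricted: C(10,5) = 252 ways to pick any 5 of the 10.
Subtract selections that omit an entire group: no grad students → C(7,5) = 21; no postdocs → C(3,5) = 0.
Both groups omitted at once is impossible, so 252 − 21 = 231.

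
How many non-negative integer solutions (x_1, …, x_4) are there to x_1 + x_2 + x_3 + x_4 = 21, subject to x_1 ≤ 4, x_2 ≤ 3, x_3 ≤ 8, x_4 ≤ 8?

10

Without the upper bounds there are C(24,3) = 2024 ways to split 21 among 4 variables.
Subtract solutions that violate a single cap (substitute x_i' = x_i − (cap_i+1)): x_1 ≥ 5 gives C(19,3) = 969; x_2 ≥ 4 gives C(20,3) = 1140; x_3 ≥ 9 gives C(15,3) = 455; x_4 ≥ 9 gives C(15,3) = 455. Together 3019.
Add back pairs where two caps are both exceeded: 455 + 120 + 120 + 165 + 165 + 20 = 1045.
Subtract triples: 20 + 20 + 0 + 0 = 40.
By inclusion–exclusion the count is 2024 − 3019 + 1045 − 40 = 10.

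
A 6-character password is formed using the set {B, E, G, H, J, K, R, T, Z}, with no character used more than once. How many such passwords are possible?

With no repetition, fill the 6 characters in order: 9 choices, then 8, down to 4.
That product is 9 × 8 × 7 × 6 × 5 × 4 = 60480.

60480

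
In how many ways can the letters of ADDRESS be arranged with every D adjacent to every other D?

Treat the 2 copies of D as a single block. The multiset to arrange is then {DD, A, E, R, S, S}, 6 items in all.
That gives (6)!/(2!) = 360 arrangements.

360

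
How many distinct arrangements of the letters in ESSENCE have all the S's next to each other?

Treat the 2 copies of S as a single block. The multiset to arrange is then {SS, C, E, E, E, N}, 6 items in all.
That gives (6)!/(3!) = 120 arrangements.

120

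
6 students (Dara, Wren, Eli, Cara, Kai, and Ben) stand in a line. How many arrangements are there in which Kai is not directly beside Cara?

480

There are 6! = 720 arrangements in all. If Kai and Cara are adjacent, merging them into one block gives 2·(5)! = 240 arrangements.
Complementary counting: 720 − 240 = 480.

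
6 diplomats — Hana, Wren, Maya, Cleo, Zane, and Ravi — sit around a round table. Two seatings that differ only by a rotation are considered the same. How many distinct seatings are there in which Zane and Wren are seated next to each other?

Glue Zane and Wren into a block (2 internal orders). Seating 5 units around a circle gives (4)! arrangements.
So 2 × (4)! = 2 × 24 = 48.

48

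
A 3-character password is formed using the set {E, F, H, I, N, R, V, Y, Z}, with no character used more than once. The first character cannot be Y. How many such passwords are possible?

448

The first character has 9−1 = 8 choices (anything except Y).
The remaining 2 characters are filled from the other 8 symbols without repetition: 8 × 7 = 56.
Total: 8 × 56 = 448.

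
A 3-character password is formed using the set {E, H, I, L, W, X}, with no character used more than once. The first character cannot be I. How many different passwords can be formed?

100

The first character has 6−1 = 5 choices (anything except I).
The remaining 2 characters are filled from the other 5 symbols without repetition: 5 × 4 = 20.
Total: 5 × 20 = 100.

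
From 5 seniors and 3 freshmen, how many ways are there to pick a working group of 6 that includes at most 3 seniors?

Split by how many seniors are chosen (0 through 3).
Sum: C(5,0)·C(3,6) + C(5,1)·C(3,5) + C(5,2)·C(3,4) + C(5,3)·C(3,3) = 0 + 0 + 0 + 10 = 10.

10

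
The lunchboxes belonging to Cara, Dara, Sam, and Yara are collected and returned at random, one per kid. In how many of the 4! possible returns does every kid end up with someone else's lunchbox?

This is the derangement count D_4: permutations of 4 items with no fixed point.
By inclusion–exclusion this is Σ_{j=0}^{4} (−1)^j C(4,j)·(4−j)!.
Computing: 24 − 24 + 12 − 4 + 1 = 9.

9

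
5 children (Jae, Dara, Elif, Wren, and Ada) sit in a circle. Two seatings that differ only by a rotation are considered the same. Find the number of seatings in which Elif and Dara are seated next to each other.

12

Glue Elif and Dara into a block (2 internal orders). Seating 4 units around a circle gives (3)! arrangements.
So 2 × (3)! = 2 × 6 = 12.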